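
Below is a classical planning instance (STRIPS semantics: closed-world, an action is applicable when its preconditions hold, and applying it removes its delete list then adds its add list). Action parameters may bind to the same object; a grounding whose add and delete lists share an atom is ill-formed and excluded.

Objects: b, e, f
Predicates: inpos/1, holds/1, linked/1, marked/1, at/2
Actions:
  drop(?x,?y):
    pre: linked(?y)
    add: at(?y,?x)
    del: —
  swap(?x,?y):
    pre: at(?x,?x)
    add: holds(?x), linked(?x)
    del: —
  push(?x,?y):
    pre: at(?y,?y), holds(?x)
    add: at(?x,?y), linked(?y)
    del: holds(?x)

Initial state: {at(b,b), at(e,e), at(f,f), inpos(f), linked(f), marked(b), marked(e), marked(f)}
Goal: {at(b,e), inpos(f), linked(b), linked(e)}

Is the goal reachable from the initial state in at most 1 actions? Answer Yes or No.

1. swap(b,b)  →  {at(b,b), at(e,e), at(f,f), holds(b), inpos(f), linked(b), linked(f), marked(b), marked(e), marked(f)}
2. push(b,e)  →  {at(b,b), at(b,e), at(e,e), at(f,f), inpos(f), linked(b), linked(e), linked(f), marked(b), marked(e), marked(f)}
optimal plan length = 2; 2 > 1

No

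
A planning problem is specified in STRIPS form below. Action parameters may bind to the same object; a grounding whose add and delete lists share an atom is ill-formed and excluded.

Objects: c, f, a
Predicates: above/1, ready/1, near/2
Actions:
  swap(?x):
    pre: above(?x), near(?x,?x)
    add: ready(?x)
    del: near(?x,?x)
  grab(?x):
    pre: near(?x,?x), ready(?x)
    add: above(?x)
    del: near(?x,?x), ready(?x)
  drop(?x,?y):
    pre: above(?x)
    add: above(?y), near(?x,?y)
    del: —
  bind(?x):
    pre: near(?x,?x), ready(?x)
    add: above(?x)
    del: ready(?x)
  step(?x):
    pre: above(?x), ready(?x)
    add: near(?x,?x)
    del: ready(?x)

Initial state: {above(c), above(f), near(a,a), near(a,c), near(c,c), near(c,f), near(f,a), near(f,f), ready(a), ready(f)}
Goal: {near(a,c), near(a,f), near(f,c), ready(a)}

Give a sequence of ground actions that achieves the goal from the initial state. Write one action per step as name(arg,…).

drop(c,a); drop(f,c); drop(a,f)

1. drop(c,a)  →  {above(a), above(c), above(f), near(a,a), near(a,c), near(c,a), near(c,c), near(c,f), near(f,a), near(f,f), ready(a), ready(f)}
2. drop(f,c)  →  {above(a), above(c), above(f), near(a,a), near(a,c), near(c,a), near(c,c), near(c,f), near(f,a), near(f,c), near(f,f), ready(a), ready(f)}
3. drop(a,f)  →  {above(a), above(c), above(f), near(a,a), near(a,c), near(a,f), near(c,a), near(c,c), near(c,f), near(f,a), near(f,c), near(f,f), ready(a), ready(f)}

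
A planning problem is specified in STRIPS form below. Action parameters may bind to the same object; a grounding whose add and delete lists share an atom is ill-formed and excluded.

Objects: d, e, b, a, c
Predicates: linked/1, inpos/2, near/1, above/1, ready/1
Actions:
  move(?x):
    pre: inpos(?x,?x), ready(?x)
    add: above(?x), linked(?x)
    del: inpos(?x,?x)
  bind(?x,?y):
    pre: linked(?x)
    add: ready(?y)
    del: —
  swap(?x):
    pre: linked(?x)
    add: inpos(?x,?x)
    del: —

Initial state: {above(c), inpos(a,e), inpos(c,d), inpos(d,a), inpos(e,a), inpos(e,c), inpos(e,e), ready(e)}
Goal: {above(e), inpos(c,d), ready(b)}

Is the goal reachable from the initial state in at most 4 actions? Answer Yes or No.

Yes

1. move(e)  →  {above(c), above(e), inpos(a,e), inpos(c,d), inpos(d,a), inpos(e,a), inpos(e,c), linked(e), ready(e)}
2. bind(e,b)  →  {above(c), above(e), inpos(a,e), inpos(c,d), inpos(d,a), inpos(e,a), inpos(e,c), linked(e), ready(b), ready(e)}
optimal plan length = 2; 2 ≤ 4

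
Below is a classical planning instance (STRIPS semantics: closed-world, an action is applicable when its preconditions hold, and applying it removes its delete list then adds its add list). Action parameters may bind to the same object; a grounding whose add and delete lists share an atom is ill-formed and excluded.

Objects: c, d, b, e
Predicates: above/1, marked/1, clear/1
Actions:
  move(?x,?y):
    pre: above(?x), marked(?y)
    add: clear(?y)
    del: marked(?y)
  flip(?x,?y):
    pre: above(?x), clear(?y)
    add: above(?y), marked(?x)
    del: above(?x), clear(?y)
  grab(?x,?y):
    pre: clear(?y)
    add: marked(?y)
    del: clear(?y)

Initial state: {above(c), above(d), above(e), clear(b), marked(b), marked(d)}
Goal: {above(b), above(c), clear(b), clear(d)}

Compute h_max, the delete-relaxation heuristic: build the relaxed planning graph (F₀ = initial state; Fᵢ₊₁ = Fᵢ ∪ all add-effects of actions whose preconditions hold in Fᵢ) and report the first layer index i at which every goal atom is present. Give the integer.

F0 = init (6 atoms)
F1 = F0 ∪ {above(b), clear(d), marked(c), marked(e)}  (10 atoms)
goal ⊆ F1  ⇒  h_max = 1

1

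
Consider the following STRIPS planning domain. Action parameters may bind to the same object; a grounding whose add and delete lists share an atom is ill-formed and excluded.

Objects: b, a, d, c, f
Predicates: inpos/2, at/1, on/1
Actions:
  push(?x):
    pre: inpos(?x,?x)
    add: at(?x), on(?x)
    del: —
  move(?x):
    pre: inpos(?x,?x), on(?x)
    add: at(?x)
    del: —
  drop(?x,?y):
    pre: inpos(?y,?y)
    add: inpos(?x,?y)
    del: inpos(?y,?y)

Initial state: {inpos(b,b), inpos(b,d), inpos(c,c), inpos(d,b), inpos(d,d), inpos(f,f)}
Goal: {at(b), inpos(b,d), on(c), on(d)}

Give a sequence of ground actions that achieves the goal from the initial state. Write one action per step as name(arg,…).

push(b); push(d); push(c)

1. push(b)  →  {at(b), inpos(b,b), inpos(b,d), inpos(c,c), inpos(d,b), inpos(d,d), inpos(f,f), on(b)}
2. push(d)  →  {at(b), at(d), inpos(b,b), inpos(b,d), inpos(c,c), inpos(d,b), inpos(d,d), inpos(f,f), on(b), on(d)}
3. push(c)  →  {at(b), at(c), at(d), inpos(b,b), inpos(b,d), inpos(c,c), inpos(d,b), inpos(d,d), inpos(f,f), on(b), on(c), on(d)}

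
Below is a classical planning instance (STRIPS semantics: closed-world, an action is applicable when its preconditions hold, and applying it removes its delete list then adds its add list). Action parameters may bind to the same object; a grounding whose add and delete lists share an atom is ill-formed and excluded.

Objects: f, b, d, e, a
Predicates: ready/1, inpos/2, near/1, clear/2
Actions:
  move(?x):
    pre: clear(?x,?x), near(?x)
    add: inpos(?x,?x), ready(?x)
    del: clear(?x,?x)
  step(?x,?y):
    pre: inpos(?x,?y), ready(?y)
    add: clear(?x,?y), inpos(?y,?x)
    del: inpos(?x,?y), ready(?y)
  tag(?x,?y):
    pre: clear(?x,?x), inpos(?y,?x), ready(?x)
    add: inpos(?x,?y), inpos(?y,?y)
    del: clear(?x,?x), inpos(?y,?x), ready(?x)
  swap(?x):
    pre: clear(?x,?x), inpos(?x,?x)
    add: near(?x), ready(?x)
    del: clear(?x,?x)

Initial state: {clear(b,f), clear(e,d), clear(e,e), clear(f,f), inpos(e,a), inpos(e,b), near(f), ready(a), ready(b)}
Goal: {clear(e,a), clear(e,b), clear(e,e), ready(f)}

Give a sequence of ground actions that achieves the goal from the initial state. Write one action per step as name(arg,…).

move(f); step(e,b); step(e,a)

1. move(f)  →  {clear(b,f), clear(e,d), clear(e,e), inpos(e,a), inpos(e,b), inpos(f,f), near(f), ready(a), ready(b), ready(f)}
2. step(e,b)  →  {clear(b,f), clear(e,b), clear(e,d), clear(e,e), inpos(b,e), inpos(e,a), inpos(f,f), near(f), ready(a), ready(f)}
3. step(e,a)  →  {clear(b,f), clear(e,a), clear(e,b), clear(e,d), clear(e,e), inpos(a,e), inpos(b,e), inpos(f,f), near(f), ready(f)}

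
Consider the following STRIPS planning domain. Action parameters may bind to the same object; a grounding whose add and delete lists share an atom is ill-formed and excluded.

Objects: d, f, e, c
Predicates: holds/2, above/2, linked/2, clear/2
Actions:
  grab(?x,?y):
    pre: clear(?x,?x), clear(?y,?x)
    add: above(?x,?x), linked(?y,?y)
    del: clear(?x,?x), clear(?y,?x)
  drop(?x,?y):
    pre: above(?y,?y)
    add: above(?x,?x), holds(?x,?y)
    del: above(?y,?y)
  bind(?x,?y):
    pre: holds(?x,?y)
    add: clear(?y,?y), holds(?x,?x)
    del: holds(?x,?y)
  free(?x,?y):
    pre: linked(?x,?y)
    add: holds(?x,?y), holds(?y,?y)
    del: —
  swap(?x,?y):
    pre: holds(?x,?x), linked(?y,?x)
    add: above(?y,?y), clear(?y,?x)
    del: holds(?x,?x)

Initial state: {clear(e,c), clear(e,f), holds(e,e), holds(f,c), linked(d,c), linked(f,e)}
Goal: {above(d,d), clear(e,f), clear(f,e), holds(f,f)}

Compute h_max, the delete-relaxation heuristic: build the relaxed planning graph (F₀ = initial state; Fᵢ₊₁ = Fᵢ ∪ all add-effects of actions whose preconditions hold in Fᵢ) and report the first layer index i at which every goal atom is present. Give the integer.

2

F0 = init (6 atoms)
F1 = F0 ∪ {above(f,f), clear(c,c), clear(f,e), holds(c,c), holds(d,c), holds(f,e), holds(f,f)}  (13 atoms)
F2 = F1 ∪ {above(c,c), above(d,d), above(e,e), clear(d,c), clear(e,e), holds(c,f), holds(d,d), holds(d,f), holds(e,f), linked(c,c), linked(e,e)}  (24 atoms)
goal ⊆ F2  ⇒  h_max = 2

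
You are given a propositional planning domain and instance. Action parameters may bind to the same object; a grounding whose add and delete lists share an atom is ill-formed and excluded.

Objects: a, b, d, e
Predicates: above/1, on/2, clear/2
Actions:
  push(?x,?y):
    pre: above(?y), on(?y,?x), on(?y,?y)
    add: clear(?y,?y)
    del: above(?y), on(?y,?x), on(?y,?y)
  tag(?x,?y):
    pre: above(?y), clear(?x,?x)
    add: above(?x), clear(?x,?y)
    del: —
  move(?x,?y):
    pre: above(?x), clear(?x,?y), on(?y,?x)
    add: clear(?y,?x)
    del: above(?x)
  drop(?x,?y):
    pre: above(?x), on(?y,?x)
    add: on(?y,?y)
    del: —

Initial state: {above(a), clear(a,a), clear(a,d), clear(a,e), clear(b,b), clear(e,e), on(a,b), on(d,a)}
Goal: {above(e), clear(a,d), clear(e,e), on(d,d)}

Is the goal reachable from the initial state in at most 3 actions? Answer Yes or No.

1. tag(e,a)  →  {above(a), above(e), clear(a,a), clear(a,d), clear(a,e), clear(b,b), clear(e,a), clear(e,e), on(a,b), on(d,a)}
2. drop(a,d)  →  {above(a), above(e), clear(a,a), clear(a,d), clear(a,e), clear(b,b), clear(e,a), clear(e,e), on(a,b), on(d,a), on(d,d)}
optimal plan length = 2; 2 ≤ 3

Yes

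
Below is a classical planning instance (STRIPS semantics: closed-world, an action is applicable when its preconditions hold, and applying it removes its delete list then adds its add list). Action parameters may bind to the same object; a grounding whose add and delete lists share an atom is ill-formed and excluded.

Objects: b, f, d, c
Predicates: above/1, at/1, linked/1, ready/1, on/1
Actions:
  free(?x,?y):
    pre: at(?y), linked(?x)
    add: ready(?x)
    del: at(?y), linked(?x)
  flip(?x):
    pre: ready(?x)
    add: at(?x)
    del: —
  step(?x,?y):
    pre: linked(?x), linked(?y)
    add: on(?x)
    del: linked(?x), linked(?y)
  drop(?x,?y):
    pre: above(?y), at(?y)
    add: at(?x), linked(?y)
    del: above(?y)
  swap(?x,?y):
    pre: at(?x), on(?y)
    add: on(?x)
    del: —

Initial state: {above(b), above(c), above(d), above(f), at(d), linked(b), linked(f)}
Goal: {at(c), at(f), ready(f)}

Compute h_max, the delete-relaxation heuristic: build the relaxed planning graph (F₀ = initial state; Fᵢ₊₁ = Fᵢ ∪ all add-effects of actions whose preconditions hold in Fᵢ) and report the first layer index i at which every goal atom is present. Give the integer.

1

F0 = init (7 atoms)
F1 = F0 ∪ {at(b), at(c), at(f), linked(d), on(b), on(f), ready(b), ready(f)}  (15 atoms)
goal ⊆ F1  ⇒  h_max = 1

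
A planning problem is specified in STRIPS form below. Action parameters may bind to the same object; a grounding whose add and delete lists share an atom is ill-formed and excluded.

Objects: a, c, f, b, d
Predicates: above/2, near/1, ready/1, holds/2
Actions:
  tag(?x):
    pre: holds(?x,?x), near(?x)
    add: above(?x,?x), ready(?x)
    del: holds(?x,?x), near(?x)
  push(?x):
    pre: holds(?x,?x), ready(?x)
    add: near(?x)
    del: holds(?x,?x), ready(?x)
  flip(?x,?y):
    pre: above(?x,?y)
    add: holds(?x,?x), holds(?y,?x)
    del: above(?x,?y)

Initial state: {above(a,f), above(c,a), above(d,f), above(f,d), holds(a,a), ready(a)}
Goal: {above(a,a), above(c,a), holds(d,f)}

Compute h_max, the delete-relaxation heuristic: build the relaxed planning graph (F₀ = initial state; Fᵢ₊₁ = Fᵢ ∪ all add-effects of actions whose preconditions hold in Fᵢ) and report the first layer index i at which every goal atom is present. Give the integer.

F0 = init (6 atoms)
F1 = F0 ∪ {holds(a,c), holds(c,c), holds(d,d), holds(d,f), holds(f,a), holds(f,d), holds(f,f), near(a)}  (14 atoms)
F2 = F1 ∪ {above(a,a)}  (15 atoms)
goal ⊆ F2  ⇒  h_max = 2

2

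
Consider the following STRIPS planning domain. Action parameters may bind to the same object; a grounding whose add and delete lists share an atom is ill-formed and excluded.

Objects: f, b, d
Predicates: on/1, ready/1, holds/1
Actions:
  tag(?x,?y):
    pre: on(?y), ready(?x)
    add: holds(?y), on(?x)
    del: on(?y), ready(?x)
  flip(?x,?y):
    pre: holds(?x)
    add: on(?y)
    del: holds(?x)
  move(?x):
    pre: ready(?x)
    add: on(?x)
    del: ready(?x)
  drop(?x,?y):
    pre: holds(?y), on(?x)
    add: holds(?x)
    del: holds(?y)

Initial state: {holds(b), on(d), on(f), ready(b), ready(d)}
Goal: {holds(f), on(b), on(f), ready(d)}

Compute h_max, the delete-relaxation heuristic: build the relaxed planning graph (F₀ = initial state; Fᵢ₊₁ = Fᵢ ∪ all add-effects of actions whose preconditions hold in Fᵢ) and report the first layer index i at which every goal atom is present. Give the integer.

F0 = init (5 atoms)
F1 = F0 ∪ {holds(d), holds(f), on(b)}  (8 atoms)
goal ⊆ F1  ⇒  h_max = 1

1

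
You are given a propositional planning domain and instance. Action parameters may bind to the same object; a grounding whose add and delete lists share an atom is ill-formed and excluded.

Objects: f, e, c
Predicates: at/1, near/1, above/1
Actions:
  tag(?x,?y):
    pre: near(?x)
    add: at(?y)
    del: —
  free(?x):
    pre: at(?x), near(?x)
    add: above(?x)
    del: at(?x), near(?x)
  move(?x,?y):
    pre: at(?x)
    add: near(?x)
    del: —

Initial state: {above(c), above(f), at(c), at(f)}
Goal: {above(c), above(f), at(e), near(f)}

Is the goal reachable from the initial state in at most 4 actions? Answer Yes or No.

1. move(f,f)  →  {above(c), above(f), at(c), at(f), near(f)}
2. tag(f,e)  →  {above(c), above(f), at(c), at(e), at(f), near(f)}
optimal plan length = 2; 2 ≤ 4

Yes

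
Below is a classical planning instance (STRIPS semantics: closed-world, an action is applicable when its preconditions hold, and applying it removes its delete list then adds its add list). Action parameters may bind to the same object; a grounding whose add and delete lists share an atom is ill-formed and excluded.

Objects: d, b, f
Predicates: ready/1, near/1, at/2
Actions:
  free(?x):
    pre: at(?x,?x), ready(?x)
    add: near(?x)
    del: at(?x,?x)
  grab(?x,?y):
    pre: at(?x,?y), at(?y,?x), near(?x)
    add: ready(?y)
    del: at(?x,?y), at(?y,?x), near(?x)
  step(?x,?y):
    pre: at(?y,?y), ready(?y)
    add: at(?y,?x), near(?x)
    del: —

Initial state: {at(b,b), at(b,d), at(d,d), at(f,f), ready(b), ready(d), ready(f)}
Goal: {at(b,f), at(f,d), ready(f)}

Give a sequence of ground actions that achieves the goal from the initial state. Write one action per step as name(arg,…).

1. step(d,f)  →  {at(b,b), at(b,d), at(d,d), at(f,d), at(f,f), near(d), ready(b), ready(d), ready(f)}
2. step(f,b)  →  {at(b,b), at(b,d), at(b,f), at(d,d), at(f,d), at(f,f), near(d), near(f), ready(b), ready(d), ready(f)}

step(d,f); step(f,b)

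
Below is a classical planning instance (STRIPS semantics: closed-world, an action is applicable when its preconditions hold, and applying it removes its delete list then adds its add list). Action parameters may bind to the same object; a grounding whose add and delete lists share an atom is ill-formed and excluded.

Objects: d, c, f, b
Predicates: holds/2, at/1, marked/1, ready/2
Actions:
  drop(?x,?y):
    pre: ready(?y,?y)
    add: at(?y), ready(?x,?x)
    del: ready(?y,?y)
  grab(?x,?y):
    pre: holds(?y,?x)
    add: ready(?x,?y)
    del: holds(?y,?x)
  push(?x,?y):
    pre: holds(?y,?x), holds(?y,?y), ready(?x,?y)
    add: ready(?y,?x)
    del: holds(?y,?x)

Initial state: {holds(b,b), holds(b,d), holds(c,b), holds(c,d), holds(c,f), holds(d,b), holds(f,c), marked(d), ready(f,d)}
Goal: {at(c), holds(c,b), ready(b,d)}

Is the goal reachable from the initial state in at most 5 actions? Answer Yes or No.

Yes

1. grab(b,d)  →  {holds(b,b), holds(b,d), holds(c,b), holds(c,d), holds(c,f), holds(f,c), marked(d), ready(b,d), ready(f,d)}
2. grab(b,b)  →  {holds(b,d), holds(c,b), holds(c,d), holds(c,f), holds(f,c), marked(d), ready(b,b), ready(b,d), ready(f,d)}
3. drop(c,b)  →  {at(b), holds(b,d), holds(c,b), holds(c,d), holds(c,f), holds(f,c), marked(d), ready(b,d), ready(c,c), ready(f,d)}
4. drop(d,c)  →  {at(b), at(c), holds(b,d), holds(c,b), holds(c,d), holds(c,f), holds(f,c), marked(d), ready(b,d), ready(d,d), ready(f,d)}
optimal plan length = 4; 4 ≤ 5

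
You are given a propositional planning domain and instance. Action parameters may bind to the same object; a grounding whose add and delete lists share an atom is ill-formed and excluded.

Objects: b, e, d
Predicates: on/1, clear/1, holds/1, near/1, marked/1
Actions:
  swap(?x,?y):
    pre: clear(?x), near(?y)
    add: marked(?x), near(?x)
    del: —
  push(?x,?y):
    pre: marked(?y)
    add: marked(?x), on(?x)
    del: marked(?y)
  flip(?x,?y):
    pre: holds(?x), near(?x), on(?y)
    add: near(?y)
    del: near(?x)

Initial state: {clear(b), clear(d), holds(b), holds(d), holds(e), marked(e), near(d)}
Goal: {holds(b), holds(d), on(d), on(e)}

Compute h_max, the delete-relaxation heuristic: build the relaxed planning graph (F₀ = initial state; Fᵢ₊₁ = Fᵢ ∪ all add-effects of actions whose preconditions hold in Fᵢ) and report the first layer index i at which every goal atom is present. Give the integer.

F0 = init (7 atoms)
F1 = F0 ∪ {marked(b), marked(d), near(b), on(b), on(d)}  (12 atoms)
F2 = F1 ∪ {on(e)}  (13 atoms)
goal ⊆ F2  ⇒  h_max = 2

2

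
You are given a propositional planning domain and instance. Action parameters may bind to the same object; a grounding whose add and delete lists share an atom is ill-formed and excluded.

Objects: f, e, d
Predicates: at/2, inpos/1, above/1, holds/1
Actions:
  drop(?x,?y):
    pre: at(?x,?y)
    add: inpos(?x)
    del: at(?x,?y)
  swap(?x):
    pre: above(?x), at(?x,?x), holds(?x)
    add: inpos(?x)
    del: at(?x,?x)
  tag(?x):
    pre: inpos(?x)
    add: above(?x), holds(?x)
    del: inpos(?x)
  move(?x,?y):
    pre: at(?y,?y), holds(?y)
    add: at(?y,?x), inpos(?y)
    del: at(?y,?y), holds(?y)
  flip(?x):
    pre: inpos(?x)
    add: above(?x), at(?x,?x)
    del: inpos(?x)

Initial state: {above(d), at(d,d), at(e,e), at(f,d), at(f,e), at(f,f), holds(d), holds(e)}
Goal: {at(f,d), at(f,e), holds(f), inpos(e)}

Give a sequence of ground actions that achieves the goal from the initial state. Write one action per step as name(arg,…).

1. drop(f,f)  →  {above(d), at(d,d), at(e,e), at(f,d), at(f,e), holds(d), holds(e), inpos(f)}
2. drop(e,e)  →  {above(d), at(d,d), at(f,d), at(f,e), holds(d), holds(e), inpos(e), inpos(f)}
3. tag(f)  →  {above(d), above(f), at(d,d), at(f,d), at(f,e), holds(d), holds(e), holds(f), inpos(e)}

drop(f,f); drop(e,e); tag(f)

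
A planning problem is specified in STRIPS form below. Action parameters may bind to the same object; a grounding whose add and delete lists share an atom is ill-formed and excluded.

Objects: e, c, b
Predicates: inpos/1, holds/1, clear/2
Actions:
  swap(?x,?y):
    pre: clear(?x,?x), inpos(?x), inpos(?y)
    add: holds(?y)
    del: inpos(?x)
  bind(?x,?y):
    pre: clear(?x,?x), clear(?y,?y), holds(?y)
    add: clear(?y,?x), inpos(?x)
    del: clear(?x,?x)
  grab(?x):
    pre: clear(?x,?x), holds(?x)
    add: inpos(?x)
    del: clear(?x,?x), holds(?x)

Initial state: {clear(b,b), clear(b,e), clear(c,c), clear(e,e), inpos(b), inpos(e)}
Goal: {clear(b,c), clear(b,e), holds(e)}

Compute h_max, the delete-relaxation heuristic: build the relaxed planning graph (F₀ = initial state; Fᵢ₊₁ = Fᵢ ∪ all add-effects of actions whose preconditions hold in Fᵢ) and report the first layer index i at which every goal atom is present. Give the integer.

2

F0 = init (6 atoms)
F1 = F0 ∪ {holds(b), holds(e)}  (8 atoms)
F2 = F1 ∪ {clear(b,c), clear(e,b), clear(e,c), inpos(c)}  (12 atoms)
goal ⊆ F2  ⇒  h_max = 2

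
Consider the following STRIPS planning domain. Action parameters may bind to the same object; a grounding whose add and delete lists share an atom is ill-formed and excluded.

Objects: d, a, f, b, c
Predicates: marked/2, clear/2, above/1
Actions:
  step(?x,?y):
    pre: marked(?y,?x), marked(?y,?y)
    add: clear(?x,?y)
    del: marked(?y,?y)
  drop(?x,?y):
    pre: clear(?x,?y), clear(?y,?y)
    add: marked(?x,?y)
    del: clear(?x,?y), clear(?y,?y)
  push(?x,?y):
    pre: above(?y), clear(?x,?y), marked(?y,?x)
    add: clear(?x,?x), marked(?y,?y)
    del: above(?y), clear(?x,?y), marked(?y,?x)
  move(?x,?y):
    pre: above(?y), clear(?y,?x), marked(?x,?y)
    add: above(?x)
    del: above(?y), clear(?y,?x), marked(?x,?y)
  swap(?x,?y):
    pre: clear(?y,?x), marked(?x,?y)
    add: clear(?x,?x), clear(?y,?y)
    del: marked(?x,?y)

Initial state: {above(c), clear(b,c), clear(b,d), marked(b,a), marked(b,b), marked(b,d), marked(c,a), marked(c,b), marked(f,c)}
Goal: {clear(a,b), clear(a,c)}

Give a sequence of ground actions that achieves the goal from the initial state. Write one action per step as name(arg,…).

1. step(a,b)  →  {above(c), clear(a,b), clear(b,c), clear(b,d), marked(b,a), marked(b,d), marked(c,a), marked(c,b), marked(f,c)}
2. push(b,c)  →  {clear(a,b), clear(b,b), clear(b,d), marked(b,a), marked(b,d), marked(c,a), marked(c,c), marked(f,c)}
3. step(a,c)  →  {clear(a,b), clear(a,c), clear(b,b), clear(b,d), marked(b,a), marked(b,d), marked(c,a), marked(f,c)}

step(a,b); push(b,c); step(a,c)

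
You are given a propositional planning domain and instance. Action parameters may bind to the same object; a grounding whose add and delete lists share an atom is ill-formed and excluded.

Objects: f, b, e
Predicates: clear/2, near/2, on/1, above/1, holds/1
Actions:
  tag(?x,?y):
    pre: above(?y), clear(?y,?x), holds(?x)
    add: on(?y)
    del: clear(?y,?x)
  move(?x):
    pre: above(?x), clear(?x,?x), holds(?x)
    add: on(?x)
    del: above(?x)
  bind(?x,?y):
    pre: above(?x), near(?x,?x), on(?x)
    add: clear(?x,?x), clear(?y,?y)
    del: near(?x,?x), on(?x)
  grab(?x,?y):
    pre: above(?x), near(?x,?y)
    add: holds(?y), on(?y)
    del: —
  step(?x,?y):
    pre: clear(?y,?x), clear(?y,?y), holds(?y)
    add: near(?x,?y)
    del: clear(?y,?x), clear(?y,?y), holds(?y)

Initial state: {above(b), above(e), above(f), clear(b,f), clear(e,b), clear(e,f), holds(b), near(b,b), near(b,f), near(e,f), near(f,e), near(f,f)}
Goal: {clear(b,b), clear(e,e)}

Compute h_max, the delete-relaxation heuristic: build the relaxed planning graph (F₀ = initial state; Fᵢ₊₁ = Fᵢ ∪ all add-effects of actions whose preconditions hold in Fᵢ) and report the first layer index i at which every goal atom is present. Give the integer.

F0 = init (12 atoms)
F1 = F0 ∪ {holds(e), holds(f), on(b), on(e), on(f)}  (17 atoms)
F2 = F1 ∪ {clear(b,b), clear(e,e), clear(f,f)}  (20 atoms)
goal ⊆ F2  ⇒  h_max = 2

2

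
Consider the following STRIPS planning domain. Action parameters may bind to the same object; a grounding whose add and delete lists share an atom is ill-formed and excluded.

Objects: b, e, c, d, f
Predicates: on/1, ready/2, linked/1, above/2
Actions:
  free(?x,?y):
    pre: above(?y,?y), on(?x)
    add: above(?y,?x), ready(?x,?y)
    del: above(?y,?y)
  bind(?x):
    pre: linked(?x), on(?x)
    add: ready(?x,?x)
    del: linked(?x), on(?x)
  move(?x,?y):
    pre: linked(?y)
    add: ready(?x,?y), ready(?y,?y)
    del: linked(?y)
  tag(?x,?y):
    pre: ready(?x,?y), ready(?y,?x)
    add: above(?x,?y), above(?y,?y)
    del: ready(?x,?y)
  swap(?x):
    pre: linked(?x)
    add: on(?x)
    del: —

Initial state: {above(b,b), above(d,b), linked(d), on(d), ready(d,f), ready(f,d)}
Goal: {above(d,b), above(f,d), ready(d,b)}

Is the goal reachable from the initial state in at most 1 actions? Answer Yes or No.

No

1. free(d,b)  →  {above(b,d), above(d,b), linked(d), on(d), ready(d,b), ready(d,f), ready(f,d)}
2. tag(f,d)  →  {above(b,d), above(d,b), above(d,d), above(f,d), linked(d), on(d), ready(d,b), ready(d,f)}
optimal plan length = 2; 2 > 1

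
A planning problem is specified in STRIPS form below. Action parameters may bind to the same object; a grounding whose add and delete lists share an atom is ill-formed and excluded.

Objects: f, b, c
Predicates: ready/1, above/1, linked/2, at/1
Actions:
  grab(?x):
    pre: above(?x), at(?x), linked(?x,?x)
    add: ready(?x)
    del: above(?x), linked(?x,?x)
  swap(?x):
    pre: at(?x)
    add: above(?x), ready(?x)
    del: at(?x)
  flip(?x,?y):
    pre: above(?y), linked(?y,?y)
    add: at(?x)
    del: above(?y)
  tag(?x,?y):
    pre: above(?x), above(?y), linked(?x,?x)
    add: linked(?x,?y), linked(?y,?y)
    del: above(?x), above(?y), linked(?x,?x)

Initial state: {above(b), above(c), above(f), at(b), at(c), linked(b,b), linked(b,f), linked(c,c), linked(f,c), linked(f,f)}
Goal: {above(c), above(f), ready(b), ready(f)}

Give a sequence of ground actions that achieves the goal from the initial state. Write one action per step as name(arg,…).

grab(b); flip(f,f); swap(f)

1. grab(b)  →  {above(c), above(f), at(b), at(c), linked(b,f), linked(c,c), linked(f,c), linked(f,f), ready(b)}
2. flip(f,f)  →  {above(c), at(b), at(c), at(f), linked(b,f), linked(c,c), linked(f,c), linked(f,f), ready(b)}
3. swap(f)  →  {above(c), above(f), at(b), at(c), linked(b,f), linked(c,c), linked(f,c), linked(f,f), ready(b), ready(f)}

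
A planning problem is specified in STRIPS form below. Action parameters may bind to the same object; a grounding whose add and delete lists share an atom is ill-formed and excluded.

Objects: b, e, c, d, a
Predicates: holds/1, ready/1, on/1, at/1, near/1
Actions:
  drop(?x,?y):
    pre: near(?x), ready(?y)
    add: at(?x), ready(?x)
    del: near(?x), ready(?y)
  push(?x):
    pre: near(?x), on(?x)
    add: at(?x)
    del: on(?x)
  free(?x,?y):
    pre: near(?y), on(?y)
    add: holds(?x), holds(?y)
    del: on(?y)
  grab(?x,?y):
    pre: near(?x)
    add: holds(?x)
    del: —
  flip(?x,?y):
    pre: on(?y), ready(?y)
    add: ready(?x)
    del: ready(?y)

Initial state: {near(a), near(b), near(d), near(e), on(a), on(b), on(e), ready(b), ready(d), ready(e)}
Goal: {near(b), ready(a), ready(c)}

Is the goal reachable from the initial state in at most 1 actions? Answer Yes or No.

No

1. drop(a,b)  →  {at(a), near(b), near(d), near(e), on(a), on(b), on(e), ready(a), ready(d), ready(e)}
2. flip(c,e)  →  {at(a), near(b), near(d), near(e), on(a), on(b), on(e), ready(a), ready(c), ready(d)}
optimal plan length = 2; 2 > 1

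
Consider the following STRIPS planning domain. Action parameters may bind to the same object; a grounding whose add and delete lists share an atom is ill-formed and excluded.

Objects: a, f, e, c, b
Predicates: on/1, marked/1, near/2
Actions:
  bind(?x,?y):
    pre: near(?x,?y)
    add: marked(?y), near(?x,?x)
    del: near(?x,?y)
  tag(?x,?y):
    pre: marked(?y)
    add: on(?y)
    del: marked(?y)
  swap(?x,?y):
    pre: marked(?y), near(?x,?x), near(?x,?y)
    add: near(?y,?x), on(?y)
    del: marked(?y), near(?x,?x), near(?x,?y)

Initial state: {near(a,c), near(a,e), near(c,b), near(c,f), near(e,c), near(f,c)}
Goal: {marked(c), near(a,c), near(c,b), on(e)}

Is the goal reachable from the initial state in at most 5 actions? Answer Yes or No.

1. bind(a,e)  →  {marked(e), near(a,a), near(a,c), near(c,b), near(c,f), near(e,c), near(f,c)}
2. bind(f,c)  →  {marked(c), marked(e), near(a,a), near(a,c), near(c,b), near(c,f), near(e,c), near(f,f)}
3. tag(a,e)  →  {marked(c), near(a,a), near(a,c), near(c,b), near(c,f), near(e,c), near(f,f), on(e)}
optimal plan length = 3; 3 ≤ 5

Yes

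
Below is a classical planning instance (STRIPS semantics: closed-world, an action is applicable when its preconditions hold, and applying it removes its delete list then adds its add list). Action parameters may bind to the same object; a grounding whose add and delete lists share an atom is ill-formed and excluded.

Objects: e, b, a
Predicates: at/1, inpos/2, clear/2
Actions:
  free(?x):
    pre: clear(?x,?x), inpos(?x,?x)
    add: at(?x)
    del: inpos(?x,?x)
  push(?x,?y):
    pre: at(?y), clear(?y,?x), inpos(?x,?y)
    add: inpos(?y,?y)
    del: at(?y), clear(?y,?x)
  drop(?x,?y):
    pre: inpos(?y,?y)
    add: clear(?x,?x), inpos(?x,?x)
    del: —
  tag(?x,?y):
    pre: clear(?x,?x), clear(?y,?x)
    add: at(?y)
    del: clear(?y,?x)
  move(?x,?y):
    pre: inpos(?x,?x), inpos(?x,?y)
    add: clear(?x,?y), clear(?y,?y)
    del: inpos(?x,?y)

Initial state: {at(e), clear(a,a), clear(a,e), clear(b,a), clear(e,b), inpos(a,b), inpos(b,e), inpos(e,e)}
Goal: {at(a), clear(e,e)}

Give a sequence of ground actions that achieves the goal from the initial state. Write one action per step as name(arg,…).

drop(e,e); tag(e,a)

1. drop(e,e)  →  {at(e), clear(a,a), clear(a,e), clear(b,a), clear(e,b), clear(e,e), inpos(a,b), inpos(b,e), inpos(e,e)}
2. tag(e,a)  →  {at(a), at(e), clear(a,a), clear(b,a), clear(e,b), clear(e,e), inpos(a,b), inpos(b,e), inpos(e,e)}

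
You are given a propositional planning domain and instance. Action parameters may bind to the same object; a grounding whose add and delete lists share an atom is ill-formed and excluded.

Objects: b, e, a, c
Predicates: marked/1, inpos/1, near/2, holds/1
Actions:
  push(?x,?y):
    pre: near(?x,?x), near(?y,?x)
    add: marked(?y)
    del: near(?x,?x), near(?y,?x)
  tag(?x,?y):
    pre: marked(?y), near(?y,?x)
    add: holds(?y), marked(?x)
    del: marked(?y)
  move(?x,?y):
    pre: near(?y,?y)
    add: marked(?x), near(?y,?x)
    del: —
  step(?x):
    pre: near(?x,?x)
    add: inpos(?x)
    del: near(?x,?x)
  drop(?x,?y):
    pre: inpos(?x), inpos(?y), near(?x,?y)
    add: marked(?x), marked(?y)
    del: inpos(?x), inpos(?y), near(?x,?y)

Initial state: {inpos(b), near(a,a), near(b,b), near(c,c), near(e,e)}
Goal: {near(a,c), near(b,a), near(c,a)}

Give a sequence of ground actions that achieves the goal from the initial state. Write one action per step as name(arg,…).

1. move(a,b)  →  {inpos(b), marked(a), near(a,a), near(b,a), near(b,b), near(c,c), near(e,e)}
2. move(a,c)  →  {inpos(b), marked(a), near(a,a), near(b,a), near(b,b), near(c,a), near(c,c), near(e,e)}
3. move(c,a)  →  {inpos(b), marked(a), marked(c), near(a,a), near(a,c), near(b,a), near(b,b), near(c,a), near(c,c), near(e,e)}

move(a,b); move(a,c); move(c,a)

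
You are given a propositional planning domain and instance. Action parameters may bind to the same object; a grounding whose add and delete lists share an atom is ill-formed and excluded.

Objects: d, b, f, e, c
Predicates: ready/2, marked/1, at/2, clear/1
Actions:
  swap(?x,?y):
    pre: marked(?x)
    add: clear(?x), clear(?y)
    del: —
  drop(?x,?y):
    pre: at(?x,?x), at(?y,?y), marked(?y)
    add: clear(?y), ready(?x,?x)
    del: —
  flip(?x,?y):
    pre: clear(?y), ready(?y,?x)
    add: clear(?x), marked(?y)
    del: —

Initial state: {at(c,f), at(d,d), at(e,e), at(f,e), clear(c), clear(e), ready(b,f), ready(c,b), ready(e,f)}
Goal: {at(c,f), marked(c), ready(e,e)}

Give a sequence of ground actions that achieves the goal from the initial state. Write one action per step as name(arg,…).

1. flip(b,c)  →  {at(c,f), at(d,d), at(e,e), at(f,e), clear(b), clear(c), clear(e), marked(c), ready(b,f), ready(c,b), ready(e,f)}
2. flip(f,e)  →  {at(c,f), at(d,d), at(e,e), at(f,e), clear(b), clear(c), clear(e), clear(f), marked(c), marked(e), ready(b,f), ready(c,b), ready(e,f)}
3. drop(e,e)  →  {at(c,f), at(d,d), at(e,e), at(f,e), clear(b), clear(c), clear(e), clear(f), marked(c), marked(e), ready(b,f), ready(c,b), ready(e,e), ready(e,f)}

flip(b,c); flip(f,e); drop(e,e)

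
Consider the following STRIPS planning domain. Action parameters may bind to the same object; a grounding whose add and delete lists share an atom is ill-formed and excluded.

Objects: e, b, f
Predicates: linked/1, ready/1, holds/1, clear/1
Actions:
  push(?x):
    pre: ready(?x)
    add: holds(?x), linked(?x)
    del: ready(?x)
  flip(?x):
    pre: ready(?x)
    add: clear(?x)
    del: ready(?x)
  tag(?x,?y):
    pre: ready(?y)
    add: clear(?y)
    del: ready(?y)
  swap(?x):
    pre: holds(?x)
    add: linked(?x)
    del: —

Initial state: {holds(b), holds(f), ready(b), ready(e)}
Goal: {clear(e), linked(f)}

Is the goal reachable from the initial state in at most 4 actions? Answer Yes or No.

Yes

1. flip(e)  →  {clear(e), holds(b), holds(f), ready(b)}
2. swap(f)  →  {clear(e), holds(b), holds(f), linked(f), ready(b)}
optimal plan length = 2; 2 ≤ 4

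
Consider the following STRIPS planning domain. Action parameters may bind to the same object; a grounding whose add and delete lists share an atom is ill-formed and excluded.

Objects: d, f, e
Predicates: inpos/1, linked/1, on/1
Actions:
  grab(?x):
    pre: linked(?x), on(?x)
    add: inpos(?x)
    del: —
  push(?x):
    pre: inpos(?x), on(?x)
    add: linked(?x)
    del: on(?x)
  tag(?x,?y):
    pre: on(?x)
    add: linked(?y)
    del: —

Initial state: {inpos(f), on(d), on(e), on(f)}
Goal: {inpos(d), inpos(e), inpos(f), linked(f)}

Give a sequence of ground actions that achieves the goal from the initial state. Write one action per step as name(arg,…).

push(f); tag(d,d); grab(d); tag(d,e); grab(e)

1. push(f)  →  {inpos(f), linked(f), on(d), on(e)}
2. tag(d,d)  →  {inpos(f), linked(d), linked(f), on(d), on(e)}
3. grab(d)  →  {inpos(d), inpos(f), linked(d), linked(f), on(d), on(e)}
4. tag(d,e)  →  {inpos(d), inpos(f), linked(d), linked(e), linked(f), on(d), on(e)}
5. grab(e)  →  {inpos(d), inpos(e), inpos(f), linked(d), linked(e), linked(f), on(d), on(e)}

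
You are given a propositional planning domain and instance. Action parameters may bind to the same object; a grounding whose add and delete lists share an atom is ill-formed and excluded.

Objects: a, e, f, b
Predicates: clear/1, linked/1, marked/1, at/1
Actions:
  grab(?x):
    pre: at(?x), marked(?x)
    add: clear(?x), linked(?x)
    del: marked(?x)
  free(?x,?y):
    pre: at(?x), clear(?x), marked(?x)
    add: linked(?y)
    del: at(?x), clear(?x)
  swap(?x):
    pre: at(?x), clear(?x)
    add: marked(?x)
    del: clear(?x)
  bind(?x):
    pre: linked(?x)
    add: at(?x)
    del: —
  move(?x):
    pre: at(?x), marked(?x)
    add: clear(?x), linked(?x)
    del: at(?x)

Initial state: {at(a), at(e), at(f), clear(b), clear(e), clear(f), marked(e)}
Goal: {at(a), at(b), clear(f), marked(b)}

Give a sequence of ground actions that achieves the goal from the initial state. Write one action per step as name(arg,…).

1. free(e,b)  →  {at(a), at(f), clear(b), clear(f), linked(b), marked(e)}
2. bind(b)  →  {at(a), at(b), at(f), clear(b), clear(f), linked(b), marked(e)}
3. swap(b)  →  {at(a), at(b), at(f), clear(f), linked(b), marked(b), marked(e)}

free(e,b); bind(b); swap(b)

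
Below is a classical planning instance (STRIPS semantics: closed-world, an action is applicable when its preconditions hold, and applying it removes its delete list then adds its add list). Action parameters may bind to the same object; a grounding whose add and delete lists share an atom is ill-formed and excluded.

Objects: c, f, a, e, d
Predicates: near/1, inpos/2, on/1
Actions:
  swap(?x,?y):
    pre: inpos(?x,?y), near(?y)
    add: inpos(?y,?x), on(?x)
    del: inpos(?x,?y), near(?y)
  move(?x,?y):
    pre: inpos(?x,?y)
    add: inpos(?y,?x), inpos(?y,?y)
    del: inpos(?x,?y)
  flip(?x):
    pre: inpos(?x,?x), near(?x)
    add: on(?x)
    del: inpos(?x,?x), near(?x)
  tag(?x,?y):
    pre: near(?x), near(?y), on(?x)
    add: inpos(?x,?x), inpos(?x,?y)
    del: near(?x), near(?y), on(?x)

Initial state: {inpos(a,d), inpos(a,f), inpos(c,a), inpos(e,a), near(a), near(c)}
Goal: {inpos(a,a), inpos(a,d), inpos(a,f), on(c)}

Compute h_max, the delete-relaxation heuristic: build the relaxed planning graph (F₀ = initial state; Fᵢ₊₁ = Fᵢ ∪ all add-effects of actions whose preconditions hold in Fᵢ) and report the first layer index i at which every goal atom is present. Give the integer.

1

F0 = init (6 atoms)
F1 = F0 ∪ {inpos(a,a), inpos(a,c), inpos(a,e), inpos(d,a), inpos(d,d), inpos(f,a), inpos(f,f), on(c), on(e)}  (15 atoms)
goal ⊆ F1  ⇒  h_max = 1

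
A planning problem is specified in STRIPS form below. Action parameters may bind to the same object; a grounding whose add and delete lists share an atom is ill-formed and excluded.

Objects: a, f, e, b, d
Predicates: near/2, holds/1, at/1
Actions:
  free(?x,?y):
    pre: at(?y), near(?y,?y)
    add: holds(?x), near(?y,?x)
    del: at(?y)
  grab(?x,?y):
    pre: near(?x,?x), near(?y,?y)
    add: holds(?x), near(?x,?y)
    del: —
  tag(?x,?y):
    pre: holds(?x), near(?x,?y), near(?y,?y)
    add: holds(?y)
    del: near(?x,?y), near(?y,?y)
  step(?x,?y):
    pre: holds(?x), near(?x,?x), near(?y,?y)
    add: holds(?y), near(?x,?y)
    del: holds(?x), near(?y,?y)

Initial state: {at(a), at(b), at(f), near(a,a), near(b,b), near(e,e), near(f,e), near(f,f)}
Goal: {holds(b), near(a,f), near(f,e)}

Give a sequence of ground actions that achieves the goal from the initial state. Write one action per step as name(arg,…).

free(f,a); free(b,f)

1. free(f,a)  →  {at(b), at(f), holds(f), near(a,a), near(a,f), near(b,b), near(e,e), near(f,e), near(f,f)}
2. free(b,f)  →  {at(b), holds(b), holds(f), near(a,a), near(a,f), near(b,b), near(e,e), near(f,b), near(f,e), near(f,f)}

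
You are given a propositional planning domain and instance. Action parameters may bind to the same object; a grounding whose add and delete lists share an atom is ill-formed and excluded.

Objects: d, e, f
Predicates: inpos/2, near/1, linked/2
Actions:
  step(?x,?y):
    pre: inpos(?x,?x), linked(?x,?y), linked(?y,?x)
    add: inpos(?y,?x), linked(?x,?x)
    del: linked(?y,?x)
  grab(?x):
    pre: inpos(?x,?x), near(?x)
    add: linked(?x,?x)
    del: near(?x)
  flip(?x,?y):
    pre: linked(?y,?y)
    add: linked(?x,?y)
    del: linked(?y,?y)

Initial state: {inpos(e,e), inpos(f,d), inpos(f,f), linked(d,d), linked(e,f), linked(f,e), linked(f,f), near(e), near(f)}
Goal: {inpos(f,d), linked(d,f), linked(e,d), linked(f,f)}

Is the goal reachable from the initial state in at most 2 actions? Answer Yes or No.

No

1. flip(d,f)  →  {inpos(e,e), inpos(f,d), inpos(f,f), linked(d,d), linked(d,f), linked(e,f), linked(f,e), near(e), near(f)}
2. step(f,e)  →  {inpos(e,e), inpos(e,f), inpos(f,d), inpos(f,f), linked(d,d), linked(d,f), linked(f,e), linked(f,f), near(e), near(f)}
3. flip(e,d)  →  {inpos(e,e), inpos(e,f), inpos(f,d), inpos(f,f), linked(d,f), linked(e,d), linked(f,e), linked(f,f), near(e), near(f)}
optimal plan length = 3; 3 > 2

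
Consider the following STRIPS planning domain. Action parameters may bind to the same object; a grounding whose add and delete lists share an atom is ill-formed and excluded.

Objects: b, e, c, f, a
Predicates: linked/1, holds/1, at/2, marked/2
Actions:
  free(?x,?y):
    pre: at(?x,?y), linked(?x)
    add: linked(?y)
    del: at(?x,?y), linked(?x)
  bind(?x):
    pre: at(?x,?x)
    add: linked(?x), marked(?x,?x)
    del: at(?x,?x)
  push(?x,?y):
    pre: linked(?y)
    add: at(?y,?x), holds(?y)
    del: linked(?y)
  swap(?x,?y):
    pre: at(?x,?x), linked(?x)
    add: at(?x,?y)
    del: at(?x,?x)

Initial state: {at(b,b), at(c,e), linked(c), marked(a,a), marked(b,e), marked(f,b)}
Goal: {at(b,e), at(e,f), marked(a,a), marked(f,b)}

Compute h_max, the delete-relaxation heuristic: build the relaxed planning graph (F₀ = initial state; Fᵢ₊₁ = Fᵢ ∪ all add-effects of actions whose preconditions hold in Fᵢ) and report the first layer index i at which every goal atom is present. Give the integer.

F0 = init (6 atoms)
F1 = F0 ∪ {at(c,a), at(c,b), at(c,c), at(c,f), holds(c), linked(b), linked(e), marked(b,b)}  (14 atoms)
F2 = F1 ∪ {at(b,a), at(b,c), at(b,e), at(b,f), at(e,a), at(e,b), at(e,c), at(e,e), at(e,f), holds(b), holds(e), linked(a), linked(f), marked(c,c)}  (28 atoms)
goal ⊆ F2  ⇒  h_max = 2

2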